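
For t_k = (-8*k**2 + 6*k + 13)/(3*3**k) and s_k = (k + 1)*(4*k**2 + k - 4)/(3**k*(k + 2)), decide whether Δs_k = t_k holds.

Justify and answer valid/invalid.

s_(k+1) = (k + 2)*(k + 4*(k + 1)**2 - 3)/(3*3**k*(k + 3))
s_(k+1) − s_k = (-8*k**4 - 26*k**3 + 17*k**2 + 79*k + 40)/(3*3**k*(k**2 + 5*k + 6))
(s_(k+1) − s_k) − t_k = 2*(4*k**3 + 11*k**2 - 11*k - 19)/(3*3**k*(k**2 + 5*k + 6))

Invalid: residual 2*(4*k**3 + 11*k**2 - 11*k - 19)/(3*3**k*(k**2 + 5*k + 6)) ≠ 0.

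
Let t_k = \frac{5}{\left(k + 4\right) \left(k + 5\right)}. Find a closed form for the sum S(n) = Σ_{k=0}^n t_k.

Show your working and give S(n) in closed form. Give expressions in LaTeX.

S(n) = \frac{5 \left(n + 1\right)}{4 \left(n + 5\right)}

r(k) = (k + 4)/(k + 6) after simplifying.
A = k + 4, B = k + 6, C = 1.
Key eq: (k + 4)·f(k+1) = (k + 5)·f(k) + (1).
d = 1 from the (1,1,0) case.
Match coefficients ⇒ f(k) = k/4.
Certificate R = B(k−1)f/C = k*(k + 5)/4 gives s_k = 5*k/(4*(k + 4)).
Check: Δs_k = 5/(k**2 + 9*k + 20). ✓
s_(n+1) = 5*(n + 1)/(4*(n + 5)) and s_(0) = 0, so S(n) = 5*(n + 1)/(4*(n + 5)).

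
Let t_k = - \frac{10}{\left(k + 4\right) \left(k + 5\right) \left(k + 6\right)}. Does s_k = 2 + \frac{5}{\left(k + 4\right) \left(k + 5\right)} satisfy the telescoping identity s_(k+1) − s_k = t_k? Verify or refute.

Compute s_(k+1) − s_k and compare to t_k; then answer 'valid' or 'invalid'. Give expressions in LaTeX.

valid (s_(k+1) − s_k reduces to t_k)

s_(k+1) = 2 + 5/((k + 5)*(k + 6))
s_(k+1) − s_k = -10/(k**3 + 15*k**2 + 74*k + 120)
(s_(k+1) − s_k) − t_k = 0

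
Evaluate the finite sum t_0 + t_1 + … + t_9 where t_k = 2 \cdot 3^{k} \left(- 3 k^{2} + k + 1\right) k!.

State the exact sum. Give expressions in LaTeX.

Σ = -3428432179204

Compute t_(k+1)/t_k: get 3*(k + 1)*(k - 3*(k + 1)**2 + 2)/(-3*k**2 + k + 1).
Gosper form: A/B · C(k+1)/C(k) with A=3*k + 3, B=1, C=k**2 - k/3 - 1/3.
Set up (3*k + 3)·f(k+1) − (1)·f(k) − (k**2 - k/3 - 1/3) = 0.
Bound: deg f ≤ 1.
Coefficient equations give f(k) = (k - 2)/3.
R(k) = B(k−1)·f(k)/C(k) = (k - 2)/(3*k**2 - k - 1); s_k = R·t_k = -2*3**k*(k - 2)*factorial(k).
Check: Δs_k = 2*3**k*(-3*k**2 + k + 1)*factorial(k). ✓
Σ_(k=0)^(9) t_k = s_(10) − s_(0) = -3428432179200 − (4) = -3428432179204.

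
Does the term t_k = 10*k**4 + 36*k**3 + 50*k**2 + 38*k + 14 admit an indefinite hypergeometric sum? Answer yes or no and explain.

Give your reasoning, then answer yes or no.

Yes. s_k = k*(2*k**4 + 4*k**3 + 2*k**2 + 3*k + 3).

Ratio r(k) = (5*k**4 + 38*k**3 + 109*k**2 + 143*k + 74)/(5*k**4 + 18*k**3 + 25*k**2 + 19*k + 7).
Normal form (A,B,C) = (1, 1, k**4 + 18*k**3/5 + 5*k**2 + 19*k/5 + 7/5).
Solve (1)·f(k+1) − (1)·f(k) = k**4 + 18*k**3/5 + 5*k**2 + 19*k/5 + 7/5.
Bound: deg f ≤ 5.
Solve for f: f(k) = k*(k + 1)*(2*k**3 + 2*k**2 + 3)/10 (degree 5 ≤ 5).
Certificate R = B(k−1)f/C = k*(2*k**3 + 2*k**2 + 3)/(2*(5*k**3 + 13*k**2 + 12*k + 7)) gives s_k = k*(2*k**4 + 4*k**3 + 2*k**2 + 3*k + 3).
Verify: 10*k**4 + 36*k**3 + 50*k**2 + 38*k + 14 matches t_k.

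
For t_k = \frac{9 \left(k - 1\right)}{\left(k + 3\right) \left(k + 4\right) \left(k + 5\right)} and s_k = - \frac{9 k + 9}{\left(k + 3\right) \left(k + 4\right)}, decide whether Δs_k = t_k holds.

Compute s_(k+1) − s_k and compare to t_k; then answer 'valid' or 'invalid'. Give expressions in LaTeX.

s_(k+1) = 9*(-k - 2)/((k + 4)*(k + 5))
s_(k+1) − s_k = 9*(k - 1)/(k**3 + 12*k**2 + 47*k + 60)
(s_(k+1) − s_k) − t_k = 0

Valid — Δs_k = t_k.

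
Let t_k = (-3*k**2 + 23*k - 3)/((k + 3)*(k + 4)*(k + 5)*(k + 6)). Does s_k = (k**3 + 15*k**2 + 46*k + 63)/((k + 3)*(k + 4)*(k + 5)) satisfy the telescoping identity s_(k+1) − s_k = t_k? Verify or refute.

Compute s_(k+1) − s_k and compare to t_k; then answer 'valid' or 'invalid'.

s_(k+1) = (46*k + (k + 1)**3 + 15*(k + 1)**2 + 109)/((k + 4)*(k + 5)*(k + 6))
s_(k+1) − s_k = (-3*k**2 + 23*k - 3)/(k**4 + 18*k**3 + 119*k**2 + 342*k + 360)
(s_(k+1) − s_k) − t_k = 0

valid (s_(k+1) − s_k reduces to t_k)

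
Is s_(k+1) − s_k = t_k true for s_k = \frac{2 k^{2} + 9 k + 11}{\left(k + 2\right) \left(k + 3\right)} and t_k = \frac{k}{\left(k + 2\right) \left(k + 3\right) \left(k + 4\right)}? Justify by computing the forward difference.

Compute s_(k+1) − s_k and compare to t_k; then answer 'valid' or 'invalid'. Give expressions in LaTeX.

s_(k+1) = (9*k + 2*(k + 1)**2 + 20)/((k + 3)*(k + 4))
s_(k+1) − s_k = k/(k**3 + 9*k**2 + 26*k + 24)
(s_(k+1) − s_k) − t_k = 0

Valid — Δs_k = t_k.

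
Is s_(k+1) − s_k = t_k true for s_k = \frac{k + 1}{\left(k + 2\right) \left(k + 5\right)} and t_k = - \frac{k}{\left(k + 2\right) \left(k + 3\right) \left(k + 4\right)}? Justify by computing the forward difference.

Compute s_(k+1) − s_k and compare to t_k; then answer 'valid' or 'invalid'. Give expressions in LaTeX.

s_(k+1) = (k + 2)/((k + 3)*(k + 6))
s_(k+1) − s_k = (-k**2 - 3*k + 2)/(k**4 + 16*k**3 + 91*k**2 + 216*k + 180)
(s_(k+1) − s_k) − t_k = 4*(k**2 + 5*k + 2)/(k**5 + 20*k**4 + 155*k**3 + 580*k**2 + 1044*k + 720)

Invalid: residual \frac{4 \left(k^{2} + 5 k + 2\right)}{k^{5} + 20 k^{4} + 155 k^{3} + 580 k^{2} + 1044 k + 720} ≠ 0.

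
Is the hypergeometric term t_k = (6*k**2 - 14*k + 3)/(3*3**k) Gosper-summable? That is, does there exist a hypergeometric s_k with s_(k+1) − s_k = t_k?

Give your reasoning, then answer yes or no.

Yes. s_k = (-3*k**2 + 4*k - 1)/3**k.

Step 1: r(k) = (6*k**2 - 2*k - 5)/(3*(6*k**2 - 14*k + 3)).
So A=1/3 and B=1, with C=k**2 - 7*k/3 + 1/2.
Key eq: (1/3)·f(k+1) = (1)·f(k) + (k**2 - 7*k/3 + 1/2).
Degrees (0,0,2) ⇒ d ≤ 2.
Coefficient equations give f(k) = -(k - 1)*(3*k - 1)/2.
So s_k = (B(k−1)f/C)·t_k = (-3*(k - 1)*(3*k - 1)/(6*k**2 - 14*k + 3))·t_k = (-3*k**2 + 4*k - 1)/3**k.
Verify: (6*k**2 - 14*k + 3)/(3*3**k) matches t_k.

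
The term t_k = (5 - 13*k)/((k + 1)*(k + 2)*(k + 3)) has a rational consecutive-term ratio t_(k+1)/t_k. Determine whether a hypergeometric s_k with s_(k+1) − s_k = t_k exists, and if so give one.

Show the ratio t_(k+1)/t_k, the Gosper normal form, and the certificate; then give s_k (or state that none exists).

s_k = k*(7 - 2*k)/((k + 1)*(k + 2))

Ratio r(k) = (k + 1)*(13*k + 8)/((k + 4)*(13*k - 5)).
Gosper form: A/B · C(k+1)/C(k) with A=k + 1, B=k + 4, C=k - 5/13.
f must satisfy (k + 1)·f(k+1) − (k + 3)·f(k) = k - 5/13.
Bound: deg f ≤ 2.
A polynomial solution: f(k) = k*(2*k - 7)/13.
Certificate R = B(k−1)f/C = k*(k + 3)*(2*k - 7)/(13*k - 5) gives s_k = k*(7 - 2*k)/((k + 1)*(k + 2)).
Verify: (5 - 13*k)/(k**3 + 6*k**2 + 11*k + 6) matches t_k.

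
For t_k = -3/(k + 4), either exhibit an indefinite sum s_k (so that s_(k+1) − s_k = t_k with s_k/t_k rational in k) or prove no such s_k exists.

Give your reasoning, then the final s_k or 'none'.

not Gosper-summable; s_k does not exist

Ratio r(k) = (k + 4)/(k + 5).
Factor: A=k + 4; B=k + 5; C=1.
f must satisfy (k + 4)·f(k+1) − (k + 4)·f(k) = 1.
deg f ≤ 0 (via 1,1,0).
Put f(k) = c0: A·f(k+1) − B(k−1)·f(k) − C = -1; need -1 = 0 — inconsistent ⇒ no f, not summable.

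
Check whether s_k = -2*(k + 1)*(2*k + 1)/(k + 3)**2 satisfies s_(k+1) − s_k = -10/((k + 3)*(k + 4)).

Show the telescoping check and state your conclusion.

Invalid: residual 4*(-2*k**2 - 4*k + 11)/(k**4 + 14*k**3 + 73*k**2 + 168*k + 144) ≠ 0.

s_(k+1) = -2*(k + 2)*(2*k + 3)/(k + 4)**2
s_(k+1) − s_k = 2*(-9*k**2 - 43*k - 38)/(k**4 + 14*k**3 + 73*k**2 + 168*k + 144)
(s_(k+1) − s_k) − t_k = 4*(-2*k**2 - 4*k + 11)/(k**4 + 14*k**3 + 73*k**2 + 168*k + 144)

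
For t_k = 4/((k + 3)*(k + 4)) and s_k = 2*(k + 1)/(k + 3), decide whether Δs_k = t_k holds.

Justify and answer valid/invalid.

s_(k+1) = 2*(k + 2)/(k + 4)
s_(k+1) − s_k = 4/(k**2 + 7*k + 12)
(s_(k+1) − s_k) − t_k = 0

valid (s_(k+1) − s_k reduces to t_k)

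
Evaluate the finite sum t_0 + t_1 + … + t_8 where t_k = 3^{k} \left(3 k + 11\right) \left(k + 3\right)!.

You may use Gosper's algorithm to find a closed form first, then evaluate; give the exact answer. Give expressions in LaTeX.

Ratio r(k) = 3*(k + 4)*(3*k + 14)/(3*k + 11).
Gosper form: A/B · C(k+1)/C(k) with A=3*k + 12, B=1, C=k + 11/3.
f must satisfy (3*k + 12)·f(k+1) − (1)·f(k) = k + 11/3.
Degrees (1,0,1) ⇒ d ≤ 0.
Match coefficients ⇒ f(k) = 1/3.
Then R = B(k−1)f/C = 1/(3*k + 11), so s_k = R(k)·t_k = 3**k*factorial(k + 3).
s_(k+1) − s_k = 3**k*(3*k + 11)*factorial(k + 3) = t_k.
Evaluate s at k=9 and k=0: 9428188492800 and 6; difference 9428188492794.

Σ = 9428188492794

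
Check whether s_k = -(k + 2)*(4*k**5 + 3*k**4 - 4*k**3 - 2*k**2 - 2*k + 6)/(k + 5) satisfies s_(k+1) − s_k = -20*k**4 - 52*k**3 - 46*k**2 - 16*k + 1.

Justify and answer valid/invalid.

s_(k+1) = (-4*k**6 - 35*k**5 - 117*k**4 - 188*k**3 - 146*k**2 - 47*k - 15)/(k + 6)
s_(k+1) − s_k = (-20*k**6 - 224*k**5 - 771*k**4 - 1152*k**3 - 811*k**2 - 226*k - 3)/(k**2 + 11*k + 30)
(s_(k+1) − s_k) − t_k = 3*(16*k**5 + 149*k**4 + 310*k**3 + 248*k**2 + 81*k - 11)/(k**2 + 11*k + 30)

Invalid: residual 3*(16*k**5 + 149*k**4 + 310*k**3 + 248*k**2 + 81*k - 11)/(k**2 + 11*k + 30) ≠ 0.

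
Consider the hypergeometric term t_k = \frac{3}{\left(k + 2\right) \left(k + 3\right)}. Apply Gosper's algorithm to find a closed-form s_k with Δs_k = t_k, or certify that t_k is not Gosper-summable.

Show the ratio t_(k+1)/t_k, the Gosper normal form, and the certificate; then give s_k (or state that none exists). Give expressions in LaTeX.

s_k = \frac{3 k}{2 \left(k + 2\right)}

Ratio r(k) = (k + 2)/(k + 4).
Factor: A=k + 2; B=k + 4; C=1.
Need (k + 2)·f(k+1) − (k + 3)·f(k) = 1.
Bound: deg f ≤ 1.
Coefficient equations give f(k) = k/2.
Get s_k = R·t_k = 3*k/(2*(k + 2)) with R(k) = B(k−1)f(k)/C(k) = k*(k + 3)/2.
s_(k+1) − s_k = 3/(k**2 + 5*k + 6) = t_k.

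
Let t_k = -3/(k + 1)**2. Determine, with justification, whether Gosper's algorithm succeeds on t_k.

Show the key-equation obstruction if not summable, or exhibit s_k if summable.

Step 1: r(k) = (k + 1)**2/(k + 2)**2.
So A=k**2 + 2*k + 1 and B=k**2 + 4*k + 4, with C=1.
Set up (k**2 + 2*k + 1)·f(k+1) − (k**2 + 2*k + 1)·f(k) − (1) = 0.
From deg A=2, deg B=2, deg C=0: d=0.
Write f(k) = c0. Then LHS − RHS = -1, requiring -1 = 0: contradictory. No certificate.

No — the linear system for f has no solution.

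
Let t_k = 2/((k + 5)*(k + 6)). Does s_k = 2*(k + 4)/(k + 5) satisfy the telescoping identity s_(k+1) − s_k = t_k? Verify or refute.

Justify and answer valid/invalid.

s_(k+1) = 2*(k + 5)/(k + 6)
s_(k+1) − s_k = 2/(k**2 + 11*k + 30)
(s_(k+1) − s_k) − t_k = 0

valid; difference matches t_k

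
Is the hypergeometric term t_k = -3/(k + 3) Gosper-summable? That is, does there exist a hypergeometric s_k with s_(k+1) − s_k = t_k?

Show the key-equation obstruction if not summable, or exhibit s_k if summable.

No; the coefficient equations for f are inconsistent.

t_(k+1)/t_k = (k + 3)/(k + 4).
Gosper form: A/B · C(k+1)/C(k) with A=k + 3, B=k + 4, C=1.
f must satisfy (k + 3)·f(k+1) − (k + 3)·f(k) = 1.
Degrees (1,1,0) ⇒ d ≤ 0.
Write f(k) = c0. Then LHS − RHS = -1, requiring -1 = 0: contradictory. No certificate.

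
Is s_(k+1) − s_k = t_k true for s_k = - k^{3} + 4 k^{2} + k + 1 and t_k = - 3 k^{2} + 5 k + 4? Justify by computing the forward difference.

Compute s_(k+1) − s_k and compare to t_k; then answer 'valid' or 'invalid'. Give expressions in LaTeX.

Valid — Δs_k = t_k.

s_(k+1) = -k**3 + k**2 + 6*k + 5
s_(k+1) − s_k = -3*k**2 + 5*k + 4
(s_(k+1) − s_k) − t_k = 0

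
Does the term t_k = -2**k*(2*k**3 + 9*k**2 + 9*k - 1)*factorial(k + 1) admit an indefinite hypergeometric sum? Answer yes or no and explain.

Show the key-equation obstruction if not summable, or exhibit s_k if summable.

r(k) = 2*(2*k**4 + 19*k**3 + 63*k**2 + 85*k + 38)/(2*k**3 + 9*k**2 + 9*k - 1) after simplifying.
Factor: A=2*k + 4; B=1; C=k**3 + 9*k**2/2 + 9*k/2 - 1/2.
Need (2*k + 4)·f(k+1) − (1)·f(k) = k**3 + 9*k**2/2 + 9*k/2 - 1/2.
Bound: deg f ≤ 2.
Solving with deg f ≤ 2: f(k) = (k**2 + k - 3)/2.
So s_k = (B(k−1)f/C)·t_k = ((k**2 + k - 3)/(2*k**3 + 9*k**2 + 9*k - 1))·t_k = -2**k*(k**2 + k - 3)*factorial(k + 1).
Verify: -2**k*(2*k**3 + 9*k**2 + 9*k - 1)*factorial(k + 1) matches t_k.

Yes. s_k = -2**k*(k**2 + k - 3)*factorial(k + 1).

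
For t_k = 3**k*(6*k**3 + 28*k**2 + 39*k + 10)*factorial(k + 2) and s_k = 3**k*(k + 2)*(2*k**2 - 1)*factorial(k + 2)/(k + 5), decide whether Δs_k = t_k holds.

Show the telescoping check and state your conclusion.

Invalid: residual -3**(k + 1)*(6*k**4 + 58*k**3 + 177*k**2 + 205*k + 51)*factorial(k + 2)/((k + 5)*(k + 6)) ≠ 0.

s_(k+1) = 3**(k + 1)*(k + 3)*(2*k**2 + 4*k + 1)*factorial(k + 3)/(k + 6)
s_(k+1) − s_k = 3**k*(6*k**5 + 76*k**4 + 353*k**3 + 748*k**2 + 665*k + 147)*factorial(k + 2)/((k + 5)*(k + 6))
(s_(k+1) − s_k) − t_k = -3**(k + 1)*(6*k**4 + 58*k**3 + 177*k**2 + 205*k + 51)*factorial(k + 2)/((k + 5)*(k + 6))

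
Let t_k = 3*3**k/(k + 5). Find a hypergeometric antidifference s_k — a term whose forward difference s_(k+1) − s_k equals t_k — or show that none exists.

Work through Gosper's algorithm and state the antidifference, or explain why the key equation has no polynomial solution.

not Gosper-summable; s_k does not exist

The ratio is 3*(k + 5)/(k + 6).
Take A(k)=3*k + 15, B(k)=k + 6, C(k)=1.
f must satisfy (3*k + 15)·f(k+1) − (k + 5)·f(k) = 1.
Degrees (1,1,0) ⇒ d ≤ -1.
Bound -1 < 0, so the key equation has no polynomial solution.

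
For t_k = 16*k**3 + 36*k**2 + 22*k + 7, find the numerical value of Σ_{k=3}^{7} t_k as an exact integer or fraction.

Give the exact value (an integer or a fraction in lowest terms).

Σ = 17845

Compute t_(k+1)/t_k: get (16*k**3 + 84*k**2 + 142*k + 81)/(16*k**3 + 36*k**2 + 22*k + 7).
Gosper form: A/B · C(k+1)/C(k) with A=1, B=1, C=k**3 + 9*k**2/4 + 11*k/8 + 7/16.
Solve (1)·f(k+1) − (1)·f(k) = k**3 + 9*k**2/4 + 11*k/8 + 7/16.
Degrees (0,0,3) ⇒ d ≤ 4.
Solving with deg f ≤ 4: f(k) = k*(4*k**3 + 4*k**2 - 3*k + 2)/16.
Get s_k = R·t_k = k*(4*k**3 + 4*k**2 - 3*k + 2) with R(k) = B(k−1)f(k)/C(k) = k*(4*k**3 + 4*k**2 - 3*k + 2)/(16*k**3 + 36*k**2 + 22*k + 7).
Δs = 16*k**3 + 36*k**2 + 22*k + 7, as required.
Telescoping: Σ = s_(8) − s_(3) = 18256 − (411) = 17845.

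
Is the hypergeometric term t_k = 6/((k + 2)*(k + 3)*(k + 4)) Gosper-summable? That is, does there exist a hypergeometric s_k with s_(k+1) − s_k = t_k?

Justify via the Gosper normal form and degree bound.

Ratio r(k) = (k + 2)/(k + 5).
A = k + 2, B = k + 5, C = 1.
Set up (k + 2)·f(k+1) − (k + 4)·f(k) − (1) = 0.
Bound: deg f ≤ 2.
Solving with deg f ≤ 2: f(k) = k*(k + 5)/12.
Then R = B(k−1)f/C = k*(k + 4)*(k + 5)/12, so s_k = R(k)·t_k = k*(k + 5)/(2*(k + 2)*(k + 3)).
Verify: 6/(k**3 + 9*k**2 + 26*k + 24) matches t_k.

Yes. s_k = k*(k + 5)/(2*(k + 2)*(k + 3)).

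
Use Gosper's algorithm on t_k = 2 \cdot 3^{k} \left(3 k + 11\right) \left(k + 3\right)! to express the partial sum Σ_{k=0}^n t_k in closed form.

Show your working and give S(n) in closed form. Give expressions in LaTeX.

S(n) = 6 \cdot 3^{n} \left(n + 4\right)! - 12

Ratio r(k) = 3*(k + 4)*(3*k + 14)/(3*k + 11).
A = 3*k + 12, B = 1, C = k + 11/3.
Need (3*k + 12)·f(k+1) − (1)·f(k) = k + 11/3.
deg f ≤ 0 (via 1,0,1).
A polynomial solution: f(k) = 1/3.
Certificate R = B(k−1)f/C = 1/(3*k + 11) gives s_k = 2*3**k*factorial(k + 3).
Verify: 2*3**k*(3*k + 11)*factorial(k + 3) matches t_k.
Evaluate: s_(n+1) = 6*3**n*factorial(n + 4); subtract s_(0) = 12 ⇒ S(n) = 6*3**n*factorial(n + 4) - 12.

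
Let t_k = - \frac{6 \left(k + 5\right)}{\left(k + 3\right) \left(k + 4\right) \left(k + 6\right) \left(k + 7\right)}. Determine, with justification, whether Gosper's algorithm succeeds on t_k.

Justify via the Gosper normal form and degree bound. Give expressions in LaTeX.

Step 1: r(k) = (k + 3)*(k + 6)**2/((k + 5)**2*(k + 8)).
Gosper form: A/B · C(k+1)/C(k) with A=k + 3, B=k + 8, C=k**2 + 10*k + 25.
f must satisfy (k + 3)·f(k+1) − (k + 7)·f(k) = k**2 + 10*k + 25.
d = 4 from the (1,1,2) case.
Coefficient equations give f(k) = k*(k + 4)*(k + 5)*(k + 9)/36.
Then R = B(k−1)f/C = k*(k + 4)*(k + 7)*(k + 9)/(36*(k + 5)), so s_k = R(k)·t_k = k*(-k - 9)/(6*(k**2 + 9*k + 18)).
s_(k+1) − s_k = 6*(-k - 5)/(k**4 + 20*k**3 + 145*k**2 + 450*k + 504) = t_k.

Yes. s_k = \frac{k \left(- k - 9\right)}{6 \left(k^{2} + 9 k + 18\right)}.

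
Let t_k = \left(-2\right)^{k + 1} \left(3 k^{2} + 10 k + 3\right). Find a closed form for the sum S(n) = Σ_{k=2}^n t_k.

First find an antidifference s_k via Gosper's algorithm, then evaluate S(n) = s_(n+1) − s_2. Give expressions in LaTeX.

S(n) = - 4 \left(-2\right)^{n} n^{2} - 16 \left(-2\right)^{n} n - 8 \left(-2\right)^{n} - 56

The ratio is 2*(-3*k**2 - 16*k - 16)/(3*k**2 + 10*k + 3).
So A=-2 and B=1, with C=k**2 + 10*k/3 + 1.
Key eq: (-2)·f(k+1) = (1)·f(k) + (k**2 + 10*k/3 + 1).
d = 2 from the (0,0,2) case.
Solve for f: f(k) = -(k**2 + 2*k - 1)/3 (degree 2 ≤ 2).
Then R = B(k−1)f/C = -(k**2 + 2*k - 1)/((k + 3)*(3*k + 1)), so s_k = R(k)·t_k = (-2)**(k + 1)*(-k**2 - 2*k + 1).
Verify: (-2)**(k + 1)*(3*k**2 + 10*k + 3) matches t_k.
s_(n+1) = (-2)**(n + 2)*(-n**2 - 4*n - 2) and s_(2) = 56, so S(n) = -4*(-2)**n*n**2 - 16*(-2)**n*n - 8*(-2)**n - 56.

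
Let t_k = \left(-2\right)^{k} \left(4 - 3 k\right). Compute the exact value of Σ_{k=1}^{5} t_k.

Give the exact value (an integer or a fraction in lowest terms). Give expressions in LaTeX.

Step 1: r(k) = 2*(1 - 3*k)/(3*k - 4).
Take A(k)=-2, B(k)=1, C(k)=k - 4/3.
Solve (-2)·f(k+1) − (1)·f(k) = k - 4/3.
From deg A=0, deg B=0, deg C=1: d=1.
Solve for f: f(k) = -(k - 2)/3 (degree 1 ≤ 1).
R(k) = B(k−1)·f(k)/C(k) = -(k - 2)/(3*k - 4); s_k = R·t_k = (-2)**k*(k - 2).
Δs = (-2)**k*(4 - 3*k), as required.
Evaluate s at k=6 and k=1: 256 and 2; difference 254.

Σ = 254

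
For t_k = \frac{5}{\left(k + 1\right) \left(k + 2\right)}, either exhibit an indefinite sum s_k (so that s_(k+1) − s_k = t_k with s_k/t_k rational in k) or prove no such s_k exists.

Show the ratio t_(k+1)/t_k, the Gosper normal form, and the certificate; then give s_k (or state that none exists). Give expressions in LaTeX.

Step 1: r(k) = (k + 1)/(k + 3).
So A=k + 1 and B=k + 3, with C=1.
f must satisfy (k + 1)·f(k+1) − (k + 2)·f(k) = 1.
deg f ≤ 1 (via 1,1,0).
Coefficient equations give f(k) = k.
So s_k = (B(k−1)f/C)·t_k = (k*(k + 2))·t_k = 5*k/(k + 1).
Check: Δs_k = 5/(k**2 + 3*k + 2). ✓

s_k = \frac{5 k}{k + 1}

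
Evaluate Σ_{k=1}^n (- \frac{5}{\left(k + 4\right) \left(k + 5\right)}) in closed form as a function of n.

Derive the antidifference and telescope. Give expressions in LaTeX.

Step 1: r(k) = (k + 4)/(k + 6).
So A=k + 4 and B=k + 6, with C=1.
Solve (k + 4)·f(k+1) − (k + 5)·f(k) = 1.
Bound: deg f ≤ 1.
Coefficient equations give f(k) = k/4.
R(k) = B(k−1)·f(k)/C(k) = k*(k + 5)/4; s_k = R·t_k = -5*k/(4*k + 16).
s_(k+1) − s_k = -5/(k**2 + 9*k + 20) = t_k.
Σ_(k=1)^n t_k = s_(n+1) − s_(1) = (5*(-n - 1)/(4*(n + 5))) − (-1/4), i.e. -n/(n + 5).

S(n) = - \frac{n}{n + 5}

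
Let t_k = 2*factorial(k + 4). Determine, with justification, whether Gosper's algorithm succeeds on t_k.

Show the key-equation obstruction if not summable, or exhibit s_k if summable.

No — t_k has no hypergeometric antidifference.

The ratio is k + 5.
Take A(k)=k + 5, B(k)=1, C(k)=1.
f must satisfy (k + 5)·f(k+1) − (1)·f(k) = 1.
Bound: deg f ≤ -1.
d = -1 < 0 ⇒ no nonzero polynomial f; not summable.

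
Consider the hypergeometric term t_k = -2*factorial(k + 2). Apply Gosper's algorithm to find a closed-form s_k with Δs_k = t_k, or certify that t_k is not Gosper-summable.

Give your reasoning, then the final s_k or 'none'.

Ratio r(k) = k + 3.
A = k + 3, B = 1, C = 1.
Set up (k + 3)·f(k+1) − (1)·f(k) − (1) = 0.
Degrees (1,0,0) ⇒ d ≤ -1.
Bound -1 < 0, so the key equation has no polynomial solution.

none — t_k is not Gosper-summable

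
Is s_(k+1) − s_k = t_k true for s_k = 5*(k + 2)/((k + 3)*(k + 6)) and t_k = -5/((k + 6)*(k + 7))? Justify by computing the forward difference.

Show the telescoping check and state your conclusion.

Invalid: residual 10*(k + 5)/(k**4 + 20*k**3 + 145*k**2 + 450*k + 504) ≠ 0.

s_(k+1) = 5*(k + 3)/((k + 4)*(k + 7))
s_(k+1) − s_k = 5*(-k**2 - 5*k - 2)/(k**4 + 20*k**3 + 145*k**2 + 450*k + 504)
(s_(k+1) − s_k) − t_k = 10*(k + 5)/(k**4 + 20*k**3 + 145*k**2 + 450*k + 504)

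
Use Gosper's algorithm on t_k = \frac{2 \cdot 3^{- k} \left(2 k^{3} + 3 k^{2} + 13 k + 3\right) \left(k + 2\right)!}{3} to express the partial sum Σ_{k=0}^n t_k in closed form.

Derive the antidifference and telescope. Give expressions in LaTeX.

Ratio r(k) = (2*k**4 + 15*k**3 + 52*k**2 + 96*k + 63)/(3*(2*k**3 + 3*k**2 + 13*k + 3)).
Take A(k)=k/3 + 1, B(k)=1, C(k)=k**3 + 3*k**2/2 + 13*k/2 + 3/2.
Solve (k/3 + 1)·f(k+1) − (1)·f(k) = k**3 + 3*k**2/2 + 13*k/2 + 3/2.
d = 2 from the (1,0,3) case.
A polynomial solution: f(k) = 3*k*(2*k - 1)/2.
Then R = B(k−1)f/C = 3*k*(2*k - 1)/(2*k**3 + 3*k**2 + 13*k + 3), so s_k = R(k)·t_k = 2*k*(2*k - 1)*factorial(k + 2)/3**k.
Verify: 2*(2*k**3 + 3*k**2 + 13*k + 3)*factorial(k + 2)/(3*3**k) matches t_k.
s_(n+1) = 2*3**(-n - 1)*(n + 1)*(2*n + 1)*factorial(n + 3) and s_(0) = 0, so S(n) = 2*3**(-n - 1)*(n + 1)*(2*n + 1)*factorial(n + 3).

S(n) = 2 \cdot 3^{- n - 1} \left(n + 1\right) \left(2 n + 1\right) \left(n + 3\right)!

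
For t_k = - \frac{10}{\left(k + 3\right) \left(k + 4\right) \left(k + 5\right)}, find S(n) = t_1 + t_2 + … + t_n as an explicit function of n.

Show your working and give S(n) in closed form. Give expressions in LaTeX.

Ratio r(k) = (k + 3)/(k + 6).
A = k + 3, B = k + 6, C = 1.
Need (k + 3)·f(k+1) − (k + 5)·f(k) = 1.
d = 2 from the (1,1,0) case.
A polynomial solution: f(k) = k*(k + 7)/24.
So s_k = (B(k−1)f/C)·t_k = (k*(k + 5)*(k + 7)/24)·t_k = 5*k*(-k - 7)/(12*(k + 3)*(k + 4)).
s_(k+1) − s_k = -10/(k**3 + 12*k**2 + 47*k + 60) = t_k.
Σ_(k=1)^n t_k = s_(n+1) − s_(1) = (5*(-n**2 - 9*n - 8)/(12*(n**2 + 9*n + 20))) − (-1/6), i.e. n*(-n - 9)/(4*(n**2 + 9*n + 20)).

S(n) = \frac{n \left(- n - 9\right)}{4 \left(n^{2} + 9 n + 20\right)}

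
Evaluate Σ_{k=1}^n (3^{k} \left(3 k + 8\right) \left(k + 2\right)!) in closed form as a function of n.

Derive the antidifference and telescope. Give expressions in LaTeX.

S(n) = 3 \cdot 3^{n} \left(n + 3\right)! - 18

t_(k+1)/t_k = 3*(k + 3)*(3*k + 11)/(3*k + 8).
Factor: A=3*k + 9; B=1; C=k + 8/3.
Key eq: (3*k + 9)·f(k+1) = (1)·f(k) + (k + 8/3).
d = 0 from the (1,0,1) case.
Coefficient equations give f(k) = 1/3.
Get s_k = R·t_k = 3**k*factorial(k + 2) with R(k) = B(k−1)f(k)/C(k) = 1/(3*k + 8).
Verify: 3**k*(3*k + 8)*factorial(k + 2) matches t_k.
Evaluate: s_(n+1) = 3**(n + 1)*factorial(n + 3); subtract s_(1) = 18 ⇒ S(n) = 3*3**n*factorial(n + 3) - 18.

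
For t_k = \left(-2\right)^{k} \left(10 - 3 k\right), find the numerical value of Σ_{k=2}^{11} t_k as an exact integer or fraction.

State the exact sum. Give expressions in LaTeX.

The ratio is 2*(7 - 3*k)/(3*k - 10).
Normal form (A,B,C) = (-2, 1, k - 10/3).
Need (-2)·f(k+1) − (1)·f(k) = k - 10/3.
d = 1 from the (0,0,1) case.
Match coefficients ⇒ f(k) = -(k - 4)/3.
R(k) = B(k−1)·f(k)/C(k) = -(k - 4)/(3*k - 10); s_k = R·t_k = (-2)**k*(k - 4).
Verify: (-2)**k*(10 - 3*k) matches t_k.
Evaluate s at k=12 and k=2: 32768 and -8; difference 32776.

Σ = 32776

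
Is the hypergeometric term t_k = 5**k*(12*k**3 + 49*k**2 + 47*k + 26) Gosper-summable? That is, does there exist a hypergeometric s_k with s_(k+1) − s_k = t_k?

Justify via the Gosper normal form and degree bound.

Ratio r(k) = 5*(12*k**3 + 85*k**2 + 181*k + 134)/(12*k**3 + 49*k**2 + 47*k + 26).
So A=5 and B=1, with C=k**3 + 49*k**2/12 + 47*k/12 + 13/6.
f must satisfy (5)·f(k+1) − (1)·f(k) = k**3 + 49*k**2/12 + 47*k/12 + 13/6.
From deg A=0, deg B=0, deg C=3: d=3.
Solving with deg f ≤ 3: f(k) = (3*k**3 + k**2 - 2*k + 4)/12.
Get s_k = R·t_k = 5**k*(3*k**3 + k**2 - 2*k + 4) with R(k) = B(k−1)f(k)/C(k) = (3*k**3 + k**2 - 2*k + 4)/(12*k**3 + 49*k**2 + 47*k + 26).
Δs = 5**k*(12*k**3 + 49*k**2 + 47*k + 26), as required.

Yes. s_k = 5**k*(3*k**3 + k**2 - 2*k + 4).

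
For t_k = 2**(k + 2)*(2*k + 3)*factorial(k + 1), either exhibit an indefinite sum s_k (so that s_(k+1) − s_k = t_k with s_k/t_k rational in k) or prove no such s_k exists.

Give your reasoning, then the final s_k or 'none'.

s_k = 2**(k + 2)*factorial(k + 1)

Compute t_(k+1)/t_k: get 2*(k + 2)*(2*k + 5)/(2*k + 3).
Normal form (A,B,C) = (2*k + 4, 1, k + 3/2).
Key eq: (2*k + 4)·f(k+1) = (1)·f(k) + (k + 3/2).
Bound: deg f ≤ 0.
Solve for f: f(k) = 1/2 (degree 0 ≤ 0).
So s_k = (B(k−1)f/C)·t_k = (1/(2*k + 3))·t_k = 2**(k + 2)*factorial(k + 1).
Δs = 2**(k + 2)*(2*k + 3)*factorial(k + 1), as required.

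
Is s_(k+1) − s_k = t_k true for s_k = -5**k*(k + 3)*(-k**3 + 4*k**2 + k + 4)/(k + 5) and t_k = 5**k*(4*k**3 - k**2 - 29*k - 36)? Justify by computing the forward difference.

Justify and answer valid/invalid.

Invalid: residual 5**k*(-8*k**4 - 36*k**3 + 60*k**2 + 360*k + 352)/(k**2 + 11*k + 30) ≠ 0.

s_(k+1) = 5**(k + 1)*(k**4 + 3*k**3 - 10*k**2 - 32*k - 32)/(k + 6)
s_(k+1) − s_k = 5**k*(4*k**5 + 35*k**4 + 44*k**3 - 325*k**2 - 906*k - 728)/(k**2 + 11*k + 30)
(s_(k+1) − s_k) − t_k = 5**k*(-8*k**4 - 36*k**3 + 60*k**2 + 360*k + 352)/(k**2 + 11*k + 30)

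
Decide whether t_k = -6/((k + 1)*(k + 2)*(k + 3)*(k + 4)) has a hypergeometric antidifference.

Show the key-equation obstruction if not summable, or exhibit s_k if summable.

Yes. s_k = k*(-k**2 - 6*k - 11)/(3*(k + 1)*(k + 2)*(k + 3)).

Ratio r(k) = (k + 1)/(k + 5).
So A=k + 1 and B=k + 5, with C=1.
Solve (k + 1)·f(k+1) − (k + 4)·f(k) = 1.
deg f ≤ 3 (via 1,1,0).
Solve for f: f(k) = k*(k**2 + 6*k + 11)/18 (degree 3 ≤ 3).
R(k) = B(k−1)·f(k)/C(k) = k*(k + 4)*(k**2 + 6*k + 11)/18; s_k = R·t_k = k*(-k**2 - 6*k - 11)/(3*(k + 1)*(k + 2)*(k + 3)).
s_(k+1) − s_k = -6/(k**4 + 10*k**3 + 35*k**2 + 50*k + 24) = t_k.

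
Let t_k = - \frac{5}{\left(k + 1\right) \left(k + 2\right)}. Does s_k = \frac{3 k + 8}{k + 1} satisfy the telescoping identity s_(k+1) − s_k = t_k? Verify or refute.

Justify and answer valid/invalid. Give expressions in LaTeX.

Valid: the claim telescopes to t_k.

s_(k+1) = (3*k + 11)/(k + 2)
s_(k+1) − s_k = -5/(k**2 + 3*k + 2)
(s_(k+1) − s_k) − t_k = 0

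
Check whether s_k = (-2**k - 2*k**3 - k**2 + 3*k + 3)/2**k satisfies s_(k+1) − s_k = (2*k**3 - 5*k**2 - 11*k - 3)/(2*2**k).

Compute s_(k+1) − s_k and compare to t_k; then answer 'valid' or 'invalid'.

Valid — Δs_k = t_k.

s_(k+1) = (-2*2**k - 2*k**3 - 7*k**2 - 5*k + 3)/(2*2**k)
s_(k+1) − s_k = (2*k**3 - 5*k**2 - 11*k - 3)/(2*2**k)
(s_(k+1) − s_k) − t_k = 0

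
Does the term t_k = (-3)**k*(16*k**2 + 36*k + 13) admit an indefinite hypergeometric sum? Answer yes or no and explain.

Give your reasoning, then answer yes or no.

Yes. s_k = (-3)**k*(-4*k**2 - 3*k + 2).

Ratio r(k) = 3*(-16*k**2 - 68*k - 65)/(16*k**2 + 36*k + 13).
Take A(k)=-3, B(k)=1, C(k)=k**2 + 9*k/4 + 13/16.
f must satisfy (-3)·f(k+1) − (1)·f(k) = k**2 + 9*k/4 + 13/16.
From deg A=0, deg B=0, deg C=2: d=2.
Solve for f: f(k) = -(4*k**2 + 3*k - 2)/16 (degree 2 ≤ 2).
So s_k = (B(k−1)f/C)·t_k = (-(4*k**2 + 3*k - 2)/(16*k**2 + 36*k + 13))·t_k = (-3)**k*(-4*k**2 - 3*k + 2).
Check: Δs_k = (-3)**k*(16*k**2 + 36*k + 13). ✓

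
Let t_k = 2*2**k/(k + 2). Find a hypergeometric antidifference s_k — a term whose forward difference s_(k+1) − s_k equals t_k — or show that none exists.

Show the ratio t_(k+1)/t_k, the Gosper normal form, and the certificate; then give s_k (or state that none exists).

The ratio is 2*(k + 2)/(k + 3).
Gosper form: A/B · C(k+1)/C(k) with A=2*k + 4, B=k + 3, C=1.
Solve (2*k + 4)·f(k+1) − (k + 2)·f(k) = 1.
Degrees (1,1,0) ⇒ d ≤ -1.
Negative degree bound (-1): no f exists, t_k not Gosper-summable.

none (Gosper's algorithm certifies no s_k)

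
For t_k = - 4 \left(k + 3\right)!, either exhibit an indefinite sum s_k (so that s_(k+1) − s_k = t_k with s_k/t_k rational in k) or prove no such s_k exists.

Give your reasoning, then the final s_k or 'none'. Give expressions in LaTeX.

Step 1: r(k) = k + 4.
A = k + 4, B = 1, C = 1.
Solve (k + 4)·f(k+1) − (1)·f(k) = 1.
Degrees (1,0,0) ⇒ d ≤ -1.
deg f ≤ -1 is impossible — no certificate.

not Gosper-summable; s_k does not exist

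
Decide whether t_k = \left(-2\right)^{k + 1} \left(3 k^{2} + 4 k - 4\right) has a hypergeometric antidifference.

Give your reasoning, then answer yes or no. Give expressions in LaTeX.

t_(k+1)/t_k = 2*(-4*k - 3*(k + 1)**2)/(3*k**2 + 4*k - 4).
Normal form (A,B,C) = (-2, 1, k**2 + 4*k/3 - 4/3).
Solve (-2)·f(k+1) − (1)·f(k) = k**2 + 4*k/3 - 4/3.
From deg A=0, deg B=0, deg C=2: d=2.
Solving with deg f ≤ 2: f(k) = -(k**2 - 2)/3.
So s_k = (B(k−1)f/C)·t_k = (-(k**2 - 2)/((k + 2)*(3*k - 2)))·t_k = (-2)**(k + 1)*(2 - k**2).
Check: Δs_k = (-2)**(k + 1)*(3*k**2 + 4*k - 4). ✓

Yes. s_k = \left(-2\right)^{k + 1} \left(2 - k^{2}\right).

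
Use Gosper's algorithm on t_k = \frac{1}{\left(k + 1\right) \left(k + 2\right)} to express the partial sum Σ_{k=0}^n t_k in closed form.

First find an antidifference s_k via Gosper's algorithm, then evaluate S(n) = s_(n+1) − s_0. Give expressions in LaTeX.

S(n) = \frac{n + 1}{n + 2}

Ratio r(k) = (k + 1)/(k + 3).
Gosper form: A/B · C(k+1)/C(k) with A=k + 1, B=k + 3, C=1.
f must satisfy (k + 1)·f(k+1) − (k + 2)·f(k) = 1.
Bound: deg f ≤ 1.
Match coefficients ⇒ f(k) = k.
R(k) = B(k−1)·f(k)/C(k) = k*(k + 2); s_k = R·t_k = k/(k + 1).
s_(k+1) − s_k = 1/(k**2 + 3*k + 2) = t_k.
Σ_(k=0)^n t_k = s_(n+1) − s_(0) = ((n + 1)/(n + 2)) − (0), i.e. (n + 1)/(n + 2).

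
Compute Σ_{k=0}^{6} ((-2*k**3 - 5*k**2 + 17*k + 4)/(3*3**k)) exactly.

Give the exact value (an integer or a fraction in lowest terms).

Ratio r(k) = (2*k**3 + 11*k**2 - k - 14)/(3*(2*k**3 + 5*k**2 - 17*k - 4)).
Take A(k)=1/3, B(k)=1, C(k)=k**3 + 5*k**2/2 - 17*k/2 - 2.
Need (1/3)·f(k+1) − (1)·f(k) = k**3 + 5*k**2/2 - 17*k/2 - 2.
From deg A=0, deg B=0, deg C=3: d=3.
Solving with deg f ≤ 3: f(k) = -3*(k**3 + 4*k**2 - 3*k - 1)/2.
R(k) = B(k−1)·f(k)/C(k) = -3*(k**3 + 4*k**2 - 3*k - 1)/(2*k**3 + 5*k**2 - 17*k - 4); s_k = R·t_k = (k**3 + 4*k**2 - 3*k - 1)/3**k.
Δs = (-2*k**3 - 5*k**2 + 17*k + 4)/(3*3**k), as required.
Σ_(k=0)^(6) t_k = s_(7) − s_(0) = 517/2187 − (-1) = 2704/2187.

Σ = 2704/2187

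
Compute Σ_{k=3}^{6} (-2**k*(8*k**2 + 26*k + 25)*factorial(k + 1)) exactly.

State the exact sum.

Step 1: r(k) = 2*(8*k**3 + 58*k**2 + 143*k + 118)/(8*k**2 + 26*k + 25).
Factor: A=2*k + 4; B=1; C=k**2 + 13*k/4 + 25/8.
Solve (2*k + 4)·f(k+1) − (1)·f(k) = k**2 + 13*k/4 + 25/8.
Bound: deg f ≤ 1.
A polynomial solution: f(k) = (4*k + 3)/8.
Then R = B(k−1)f/C = (4*k + 3)/(8*k**2 + 26*k + 25), so s_k = R(k)·t_k = -2**k*(4*k + 3)*factorial(k + 1).
s_(k+1) − s_k = -2**k*(8*k**2 + 26*k + 25)*factorial(k + 1) = t_k.
Σ_(k=3)^(6) t_k = s_(7) − s_(3) = -159989760 − (-2880) = -159986880.

Σ = -159986880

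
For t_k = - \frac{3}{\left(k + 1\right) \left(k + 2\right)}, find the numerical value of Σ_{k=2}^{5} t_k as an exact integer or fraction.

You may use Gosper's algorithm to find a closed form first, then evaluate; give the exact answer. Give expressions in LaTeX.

Σ = -4/7

Step 1: r(k) = (k + 1)/(k + 3).
Normal form (A,B,C) = (k + 1, k + 3, 1).
f must satisfy (k + 1)·f(k+1) − (k + 2)·f(k) = 1.
Degrees (1,1,0) ⇒ d ≤ 1.
Solve for f: f(k) = k (degree 1 ≤ 1).
Get s_k = R·t_k = -3*k/(k + 1) with R(k) = B(k−1)f(k)/C(k) = k*(k + 2).
Verify: -3/(k**2 + 3*k + 2) matches t_k.
Σ_(k=2)^(5) t_k = s_(6) − s_(2) = -18/7 − (-2) = -4/7.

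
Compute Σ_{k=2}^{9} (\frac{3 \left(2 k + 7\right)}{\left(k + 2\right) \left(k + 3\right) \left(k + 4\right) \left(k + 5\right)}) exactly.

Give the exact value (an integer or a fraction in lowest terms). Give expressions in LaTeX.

Σ = 3/28

Step 1: r(k) = (k + 2)*(2*k + 9)/((k + 6)*(2*k + 7)).
So A=k + 2 and B=k + 6, with C=k + 7/2.
f must satisfy (k + 2)·f(k+1) − (k + 5)·f(k) = k + 7/2.
Degrees (1,1,1) ⇒ d ≤ 3.
Solving with deg f ≤ 3: f(k) = k*(k + 3)*(k + 6)/16.
R(k) = B(k−1)·f(k)/C(k) = k*(k + 3)*(k + 5)*(k + 6)/(8*(2*k + 7)); s_k = R·t_k = 3*k*(k + 6)/(8*(k**2 + 6*k + 8)).
s_(k+1) − s_k = 3*(2*k + 7)/(k**4 + 14*k**3 + 71*k**2 + 154*k + 120) = t_k.
Σ_(k=2)^(9) t_k = s_(10) − s_(2) = 5/14 − (1/4) = 3/28.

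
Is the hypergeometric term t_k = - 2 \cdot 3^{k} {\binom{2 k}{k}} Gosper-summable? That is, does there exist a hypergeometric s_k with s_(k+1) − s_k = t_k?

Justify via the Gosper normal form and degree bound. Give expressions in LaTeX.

The ratio is 6*(2*k + 1)/(k + 1).
Normal form (A,B,C) = (12*k + 6, k + 1, 1).
Solve (12*k + 6)·f(k+1) − (k)·f(k) = 1.
Degrees (1,1,0) ⇒ d ≤ -1.
Bound -1 < 0, so the key equation has no polynomial solution.

No — t_k has no hypergeometric antidifference.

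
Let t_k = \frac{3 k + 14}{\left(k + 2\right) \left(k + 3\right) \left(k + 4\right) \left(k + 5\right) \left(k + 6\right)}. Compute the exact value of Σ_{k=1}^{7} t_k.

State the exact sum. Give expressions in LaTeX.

Σ = 679/51480

t_(k+1)/t_k = (k + 2)*(3*k + 17)/((k + 7)*(3*k + 14)).
Normal form (A,B,C) = (k + 2, k + 7, k + 14/3).
Need (k + 2)·f(k+1) − (k + 6)·f(k) = k + 14/3.
Degrees (1,1,1) ⇒ d ≤ 4.
A polynomial solution: f(k) = k*(k + 4)*(k**2 + 10*k + 31)/90.
Get s_k = R·t_k = k*(k**2 + 10*k + 31)/(30*(k**3 + 10*k**2 + 31*k + 30)) with R(k) = B(k−1)f(k)/C(k) = k*(k + 4)*(k + 6)*(k**2 + 10*k + 31)/(30*(3*k + 14)).
Verify: (3*k + 14)/(k**5 + 20*k**4 + 155*k**3 + 580*k**2 + 1044*k + 720) matches t_k.
Sum = s_(8) − s_(1); s_(8) = 14/429, s_(1) = 7/360 ⇒ 679/51480.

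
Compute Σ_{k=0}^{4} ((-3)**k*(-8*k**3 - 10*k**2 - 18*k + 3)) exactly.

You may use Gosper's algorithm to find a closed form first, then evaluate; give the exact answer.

r(k) = 3*(-8*k**3 - 34*k**2 - 62*k - 33)/(8*k**3 + 10*k**2 + 18*k - 3) after simplifying.
So A=-3 and B=1, with C=k**3 + 5*k**2/4 + 9*k/4 - 3/8.
Set up (-3)·f(k+1) − (1)·f(k) − (k**3 + 5*k**2/4 + 9*k/4 - 3/8) = 0.
Bound: deg f ≤ 3.
Solving with deg f ≤ 3: f(k) = -(k - 1)*(2*k**2 + 3)/8.
Get s_k = R·t_k = (-3)**k*(2*k**3 - 2*k**2 + 3*k - 3) with R(k) = B(k−1)f(k)/C(k) = -(k - 1)*(2*k**2 + 3)/(8*k**3 + 10*k**2 + 18*k - 3).
Check: Δs_k = (-3)**k*(-8*k**3 - 10*k**2 - 18*k + 3). ✓
Telescoping: Σ = s_(5) − s_(0) = -51516 − (-3) = -51513.

Σ = -51513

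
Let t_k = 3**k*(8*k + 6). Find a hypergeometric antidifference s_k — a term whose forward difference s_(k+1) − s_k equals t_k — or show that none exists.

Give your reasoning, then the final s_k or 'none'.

s_k = 3**k*(4*k - 3)

Step 1: r(k) = 3*(4*k + 7)/(4*k + 3).
Normal form (A,B,C) = (3, 1, k + 3/4).
Solve (3)·f(k+1) − (1)·f(k) = k + 3/4.
deg f ≤ 1 (via 0,0,1).
Solve for f: f(k) = (4*k - 3)/8 (degree 1 ≤ 1).
Certificate R = B(k−1)f/C = (4*k - 3)/(2*(4*k + 3)) gives s_k = 3**k*(4*k - 3).
Check: Δs_k = 3**k*(8*k + 6). ✓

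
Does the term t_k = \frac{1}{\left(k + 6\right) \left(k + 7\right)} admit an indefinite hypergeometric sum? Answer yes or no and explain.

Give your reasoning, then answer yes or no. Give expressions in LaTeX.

Yes. s_k = \frac{k}{6 \left(k + 6\right)}.

Step 1: r(k) = (k + 6)/(k + 8).
A = k + 6, B = k + 8, C = 1.
Key eq: (k + 6)·f(k+1) = (k + 7)·f(k) + (1).
Bound: deg f ≤ 1.
Match coefficients ⇒ f(k) = k/6.
R(k) = B(k−1)·f(k)/C(k) = k*(k + 7)/6; s_k = R·t_k = k/(6*(k + 6)).
Δs = 1/(k**2 + 13*k + 42), as required.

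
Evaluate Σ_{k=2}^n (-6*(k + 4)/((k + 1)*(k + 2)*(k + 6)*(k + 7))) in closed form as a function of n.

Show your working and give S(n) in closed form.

S(n) = (-n**2 - 9*n + 10)/(8*(n**2 + 9*n + 14))

Compute t_(k+1)/t_k: get (k + 1)*(k + 5)*(k + 6)/((k + 3)*(k + 4)*(k + 8)).
Take A(k)=k + 1, B(k)=k + 8, C(k)=k**4 + 16*k**3 + 95*k**2 + 248*k + 240.
Need (k + 1)·f(k+1) − (k + 7)·f(k) = k**4 + 16*k**3 + 95*k**2 + 248*k + 240.
deg f ≤ 6 (via 1,1,4).
Solve for f: f(k) = k*(k + 2)*(k + 3)*(k + 4)*(k + 5)*(k + 7)/12 (degree 6 ≤ 6).
Then R = B(k−1)f/C = k*(k + 2)*(k + 7)**2/(12*(k + 4)), so s_k = R(k)·t_k = k*(-k - 7)/(2*(k**2 + 7*k + 6)).
Verify: 6*(-k - 4)/(k**4 + 16*k**3 + 83*k**2 + 152*k + 84) matches t_k.
Σ_(k=2)^n t_k = s_(n+1) − s_(2) = ((-n**2 - 9*n - 8)/(2*(n**2 + 9*n + 14))) − (-3/8), i.e. (-n**2 - 9*n + 10)/(8*(n**2 + 9*n + 14)).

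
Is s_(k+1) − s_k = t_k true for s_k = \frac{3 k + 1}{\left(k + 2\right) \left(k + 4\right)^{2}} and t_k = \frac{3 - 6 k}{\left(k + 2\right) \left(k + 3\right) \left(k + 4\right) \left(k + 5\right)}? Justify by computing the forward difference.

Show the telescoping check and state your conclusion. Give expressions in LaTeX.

s_(k+1) = (3*k + 4)/((k + 3)*(k + 5)**2)
s_(k+1) − s_k = (-6*k**3 - 42*k**2 - 56*k + 53)/(k**6 + 23*k**5 + 217*k**4 + 1073*k**3 + 2926*k**2 + 4160*k + 2400)
(s_(k+1) − s_k) − t_k = (9*k**2 + 37*k - 7)/(k**6 + 23*k**5 + 217*k**4 + 1073*k**3 + 2926*k**2 + 4160*k + 2400)

Invalid: residual \frac{9 k^{2} + 37 k - 7}{k^{6} + 23 k^{5} + 217 k^{4} + 1073 k^{3} + 2926 k^{2} + 4160 k + 2400} ≠ 0.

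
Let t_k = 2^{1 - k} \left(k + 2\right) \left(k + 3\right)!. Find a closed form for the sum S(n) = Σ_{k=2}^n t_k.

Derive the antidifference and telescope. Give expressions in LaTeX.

Compute t_(k+1)/t_k: get (k + 3)*(k + 4)/(2*(k + 2)).
Gosper form: A/B · C(k+1)/C(k) with A=k/2 + 2, B=1, C=k + 2.
Set up (k/2 + 2)·f(k+1) − (1)·f(k) − (k + 2) = 0.
Degrees (1,0,1) ⇒ d ≤ 0.
Coefficient equations give f(k) = 2.
Then R = B(k−1)f/C = 2/(k + 2), so s_k = R(k)·t_k = 2**(2 - k)*factorial(k + 3).
Δs = 2**(1 - k)*(k + 2)*factorial(k + 3), as required.
Evaluate: s_(n+1) = 2**(1 - n)*factorial(n + 4); subtract s_(2) = 120 ⇒ S(n) = -120 + 2*factorial(n + 4)/2**n.

S(n) = -120 + 2 \cdot 2^{- n} \left(n + 4\right)!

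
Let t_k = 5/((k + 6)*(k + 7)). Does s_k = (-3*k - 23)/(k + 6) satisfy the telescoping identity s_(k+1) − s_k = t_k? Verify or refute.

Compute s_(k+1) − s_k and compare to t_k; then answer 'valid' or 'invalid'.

s_(k+1) = (-3*k - 26)/(k + 7)
s_(k+1) − s_k = 5/(k**2 + 13*k + 42)
(s_(k+1) − s_k) − t_k = 0

Valid — Δs_k = t_k.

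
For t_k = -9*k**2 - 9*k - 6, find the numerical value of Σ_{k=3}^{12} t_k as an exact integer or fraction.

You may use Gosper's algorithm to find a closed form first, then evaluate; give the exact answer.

Σ = -6540

Ratio r(k) = (3*k**2 + 9*k + 8)/(3*k**2 + 3*k + 2).
Gosper form: A/B · C(k+1)/C(k) with A=1, B=1, C=k**2 + k + 2/3.
Solve (1)·f(k+1) − (1)·f(k) = k**2 + k + 2/3.
From deg A=0, deg B=0, deg C=2: d=3.
Match coefficients ⇒ f(k) = k*(k**2 + 1)/3.
R(k) = B(k−1)·f(k)/C(k) = k*(k**2 + 1)/(3*k**2 + 3*k + 2); s_k = R·t_k = 3*k*(-k**2 - 1).
Δs = -9*k**2 - 9*k - 6, as required.
Σ_(k=3)^(12) t_k = s_(13) − s_(3) = -6630 − (-90) = -6540.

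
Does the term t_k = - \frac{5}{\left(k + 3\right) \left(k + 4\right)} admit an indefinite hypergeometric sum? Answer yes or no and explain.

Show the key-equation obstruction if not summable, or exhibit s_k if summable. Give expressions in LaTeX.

Ratio r(k) = (k + 3)/(k + 5).
Gosper form: A/B · C(k+1)/C(k) with A=k + 3, B=k + 5, C=1.
Need (k + 3)·f(k+1) − (k + 4)·f(k) = 1.
From deg A=1, deg B=1, deg C=0: d=1.
Match coefficients ⇒ f(k) = k/3.
So s_k = (B(k−1)f/C)·t_k = (k*(k + 4)/3)·t_k = -5*k/(3*k + 9).
Δs = -5/(k**2 + 7*k + 12), as required.

Yes. s_k = - \frac{5 k}{3 k + 9}.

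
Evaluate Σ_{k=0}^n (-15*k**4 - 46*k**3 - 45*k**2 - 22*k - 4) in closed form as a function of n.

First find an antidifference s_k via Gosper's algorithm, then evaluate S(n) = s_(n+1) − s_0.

Compute t_(k+1)/t_k: get (15*k**4 + 106*k**3 + 273*k**2 + 310*k + 132)/(15*k**4 + 46*k**3 + 45*k**2 + 22*k + 4).
Factor: A=1; B=1; C=k**4 + 46*k**3/15 + 3*k**2 + 22*k/15 + 4/15.
Key eq: (1)·f(k+1) = (1)·f(k) + (k**4 + 46*k**3/15 + 3*k**2 + 22*k/15 + 4/15).
From deg A=0, deg B=0, deg C=4: d=5.
Match coefficients ⇒ f(k) = k**3*(3*k**2 + 4*k - 3)/15.
Then R = B(k−1)f/C = k**3*(3*k**2 + 4*k - 3)/(15*k**4 + 46*k**3 + 45*k**2 + 22*k + 4), so s_k = R(k)·t_k = k**3*(-3*k**2 - 4*k + 3).
s_(k+1) − s_k = -15*k**4 - 46*k**3 - 45*k**2 - 22*k - 4 = t_k.
Telescope: S(n) = s_(n+1) − s_(0) = -3*n**5 - 19*n**4 - 43*n**3 - 45*n**2 - 22*n - 4 − (0) = -3*n**5 - 19*n**4 - 43*n**3 - 45*n**2 - 22*n - 4.

S(n) = -3*n**5 - 19*n**4 - 43*n**3 - 45*n**2 - 22*n - 4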